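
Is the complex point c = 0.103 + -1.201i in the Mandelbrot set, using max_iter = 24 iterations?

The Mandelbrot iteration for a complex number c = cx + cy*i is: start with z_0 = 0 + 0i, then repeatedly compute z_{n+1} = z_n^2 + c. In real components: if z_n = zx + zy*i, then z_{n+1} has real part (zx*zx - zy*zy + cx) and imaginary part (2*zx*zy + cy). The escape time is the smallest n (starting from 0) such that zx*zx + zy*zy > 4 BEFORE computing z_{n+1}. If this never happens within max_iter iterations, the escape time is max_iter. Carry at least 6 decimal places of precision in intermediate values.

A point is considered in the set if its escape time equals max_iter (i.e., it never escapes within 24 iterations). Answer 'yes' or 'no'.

z_0 = 0 + 0i, c = 0.1030 + -1.2010i
Iter 1: z = 0.1030 + -1.2010i, |z|^2 = 1.4530
Iter 2: z = -1.3288 + -1.4484i, |z|^2 = 3.8636
Iter 3: z = -0.2292 + 2.6483i, |z|^2 = 7.0658
Escaped at iteration 3

Answer: no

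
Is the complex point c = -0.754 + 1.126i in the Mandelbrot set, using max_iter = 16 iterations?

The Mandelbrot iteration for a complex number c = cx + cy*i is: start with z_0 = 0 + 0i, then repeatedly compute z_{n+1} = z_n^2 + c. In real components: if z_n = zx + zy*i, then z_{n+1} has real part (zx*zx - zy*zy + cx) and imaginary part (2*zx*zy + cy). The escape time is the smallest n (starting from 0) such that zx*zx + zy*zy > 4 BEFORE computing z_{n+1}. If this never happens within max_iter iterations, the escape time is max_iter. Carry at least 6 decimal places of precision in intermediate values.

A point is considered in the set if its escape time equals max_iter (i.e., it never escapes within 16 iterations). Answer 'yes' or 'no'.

Answer: no

Derivation:
z_0 = 0 + 0i, c = -0.7540 + 1.1260i
Iter 1: z = -0.7540 + 1.1260i, |z|^2 = 1.8364
Iter 2: z = -1.4534 + -0.5720i, |z|^2 = 2.4394
Iter 3: z = 1.0311 + 2.7887i, |z|^2 = 8.8398
Escaped at iteration 3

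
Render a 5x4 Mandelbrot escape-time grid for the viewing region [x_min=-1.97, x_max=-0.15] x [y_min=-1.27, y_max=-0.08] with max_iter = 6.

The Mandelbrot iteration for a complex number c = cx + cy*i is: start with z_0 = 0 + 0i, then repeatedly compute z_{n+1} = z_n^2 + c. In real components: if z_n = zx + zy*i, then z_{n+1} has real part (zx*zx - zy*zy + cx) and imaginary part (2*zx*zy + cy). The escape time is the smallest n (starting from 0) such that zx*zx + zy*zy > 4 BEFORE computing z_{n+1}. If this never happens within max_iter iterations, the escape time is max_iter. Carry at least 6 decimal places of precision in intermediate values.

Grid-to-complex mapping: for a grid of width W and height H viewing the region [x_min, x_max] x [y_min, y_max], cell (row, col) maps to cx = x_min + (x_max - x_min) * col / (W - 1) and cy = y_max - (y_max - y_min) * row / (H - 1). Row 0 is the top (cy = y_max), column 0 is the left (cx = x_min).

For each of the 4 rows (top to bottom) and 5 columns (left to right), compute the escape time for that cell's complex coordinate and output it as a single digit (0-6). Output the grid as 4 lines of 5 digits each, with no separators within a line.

(row=0, col=0): c = -1.9700 + -0.0800i → escape time 4
(row=0, col=1): c = -1.5150 + -0.0800i → escape time 6
(row=0, col=2): c = -1.0600 + -0.0800i → escape time 6
(row=0, col=3): c = -0.6050 + -0.0800i → escape time 6
(row=0, col=4): c = -0.1500 + -0.0800i → escape time 6
(row=1, col=0): c = -1.9700 + -0.4767i → escape time 1
(row=1, col=1): c = -1.5150 + -0.4767i → escape time 3
(row=1, col=2): c = -1.0600 + -0.4767i → escape time 5
(row=1, col=3): c = -0.6050 + -0.4767i → escape time 6
(row=1, col=4): c = -0.1500 + -0.4767i → escape time 6
(row=2, col=0): c = -1.9700 + -0.8733i → escape time 1
(row=2, col=1): c = -1.5150 + -0.8733i → escape time 3
(row=2, col=2): c = -1.0600 + -0.8733i → escape time 3
(row=2, col=3): c = -0.6050 + -0.8733i → escape time 4
(row=2, col=4): c = -0.1500 + -0.8733i → escape time 6
(row=3, col=0): c = -1.9700 + -1.2700i → escape time 1
(row=3, col=1): c = -1.5150 + -1.2700i → escape time 2
(row=3, col=2): c = -1.0600 + -1.2700i → escape time 2
(row=3, col=3): c = -0.6050 + -1.2700i → escape time 3
(row=3, col=4): c = -0.1500 + -1.2700i → escape time 3

Answer: 46666
13566
13346
12233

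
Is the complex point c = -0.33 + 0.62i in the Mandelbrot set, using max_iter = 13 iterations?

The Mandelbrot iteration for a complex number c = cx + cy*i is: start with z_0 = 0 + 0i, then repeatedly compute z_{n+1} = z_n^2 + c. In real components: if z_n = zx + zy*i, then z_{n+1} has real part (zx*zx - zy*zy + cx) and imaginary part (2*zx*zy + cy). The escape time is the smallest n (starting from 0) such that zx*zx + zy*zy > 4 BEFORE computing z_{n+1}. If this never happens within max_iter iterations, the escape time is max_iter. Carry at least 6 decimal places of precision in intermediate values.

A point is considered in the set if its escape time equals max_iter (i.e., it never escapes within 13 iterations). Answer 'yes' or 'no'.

Answer: yes

Derivation:
z_0 = 0 + 0i, c = -0.3300 + 0.6200i
Iter 1: z = -0.3300 + 0.6200i, |z|^2 = 0.4933
Iter 2: z = -0.6055 + 0.2108i, |z|^2 = 0.4111
Iter 3: z = -0.0078 + 0.3647i, |z|^2 = 0.1331
Iter 4: z = -0.4630 + 0.6143i, |z|^2 = 0.5917
Iter 5: z = -0.4930 + 0.0512i, |z|^2 = 0.2457
Iter 6: z = -0.0895 + 0.5695i, |z|^2 = 0.3324
Iter 7: z = -0.6463 + 0.5180i, |z|^2 = 0.6861
Iter 8: z = -0.1806 + -0.0496i, |z|^2 = 0.0351
Iter 9: z = -0.2998 + 0.6379i, |z|^2 = 0.4969
Iter 10: z = -0.6470 + 0.2374i, |z|^2 = 0.4750
Iter 11: z = 0.0323 + 0.3127i, |z|^2 = 0.0988
Iter 12: z = -0.4268 + 0.6402i, |z|^2 = 0.5920
Did not escape in 13 iterations → in set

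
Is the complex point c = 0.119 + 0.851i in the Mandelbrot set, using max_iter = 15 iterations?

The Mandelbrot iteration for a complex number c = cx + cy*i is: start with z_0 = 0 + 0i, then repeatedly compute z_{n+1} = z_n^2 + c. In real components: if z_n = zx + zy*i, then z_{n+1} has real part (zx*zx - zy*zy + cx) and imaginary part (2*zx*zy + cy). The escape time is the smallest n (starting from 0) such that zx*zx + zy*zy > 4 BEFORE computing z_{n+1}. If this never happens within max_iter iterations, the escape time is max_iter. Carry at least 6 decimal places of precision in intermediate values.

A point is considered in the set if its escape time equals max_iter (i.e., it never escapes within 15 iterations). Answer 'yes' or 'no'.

z_0 = 0 + 0i, c = 0.1190 + 0.8510i
Iter 1: z = 0.1190 + 0.8510i, |z|^2 = 0.7384
Iter 2: z = -0.5910 + 1.0535i, |z|^2 = 1.4593
Iter 3: z = -0.6416 + -0.3944i, |z|^2 = 0.5672
Iter 4: z = 0.3751 + 1.3571i, |z|^2 = 1.9823
Iter 5: z = -1.5819 + 1.8692i, |z|^2 = 5.9962
Escaped at iteration 5

Answer: no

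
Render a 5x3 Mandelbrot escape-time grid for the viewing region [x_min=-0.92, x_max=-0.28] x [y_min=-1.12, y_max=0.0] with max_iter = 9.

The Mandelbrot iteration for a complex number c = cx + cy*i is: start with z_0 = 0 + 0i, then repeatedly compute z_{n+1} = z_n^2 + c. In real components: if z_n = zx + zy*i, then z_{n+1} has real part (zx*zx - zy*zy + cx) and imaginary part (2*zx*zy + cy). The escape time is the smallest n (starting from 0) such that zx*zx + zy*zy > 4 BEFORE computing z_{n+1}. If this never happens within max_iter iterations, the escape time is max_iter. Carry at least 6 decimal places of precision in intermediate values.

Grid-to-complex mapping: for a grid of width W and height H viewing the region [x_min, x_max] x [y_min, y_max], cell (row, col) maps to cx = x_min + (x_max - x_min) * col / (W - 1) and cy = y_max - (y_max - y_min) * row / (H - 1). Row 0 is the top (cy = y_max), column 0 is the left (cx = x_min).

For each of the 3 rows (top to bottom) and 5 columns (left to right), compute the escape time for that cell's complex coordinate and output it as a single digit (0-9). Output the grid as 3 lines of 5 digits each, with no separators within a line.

Answer: 99999
56999
33344

Derivation:
(row=0, col=0): c = -0.9200 + 0.0000i → escape time 9
(row=0, col=1): c = -0.7600 + 0.0000i → escape time 9
(row=0, col=2): c = -0.6000 + 0.0000i → escape time 9
(row=0, col=3): c = -0.4400 + 0.0000i → escape time 9
(row=0, col=4): c = -0.2800 + 0.0000i → escape time 9
(row=1, col=0): c = -0.9200 + -0.5600i → escape time 5
(row=1, col=1): c = -0.7600 + -0.5600i → escape time 6
(row=1, col=2): c = -0.6000 + -0.5600i → escape time 9
(row=1, col=3): c = -0.4400 + -0.5600i → escape time 9
(row=1, col=4): c = -0.2800 + -0.5600i → escape time 9
(row=2, col=0): c = -0.9200 + -1.1200i → escape time 3
(row=2, col=1): c = -0.7600 + -1.1200i → escape time 3
(row=2, col=2): c = -0.6000 + -1.1200i → escape time 3
(row=2, col=3): c = -0.4400 + -1.1200i → escape time 4
(row=2, col=4): c = -0.2800 + -1.1200i → escape time 4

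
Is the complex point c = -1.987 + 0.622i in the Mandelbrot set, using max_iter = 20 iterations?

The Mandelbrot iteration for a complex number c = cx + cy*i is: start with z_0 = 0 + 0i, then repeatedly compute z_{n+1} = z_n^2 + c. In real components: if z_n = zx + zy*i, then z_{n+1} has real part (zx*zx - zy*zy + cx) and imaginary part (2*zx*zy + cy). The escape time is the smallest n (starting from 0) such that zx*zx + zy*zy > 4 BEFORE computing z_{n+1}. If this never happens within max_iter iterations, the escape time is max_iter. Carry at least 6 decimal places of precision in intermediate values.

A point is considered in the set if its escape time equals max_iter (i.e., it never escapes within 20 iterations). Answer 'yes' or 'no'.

Answer: no

Derivation:
z_0 = 0 + 0i, c = -1.9870 + 0.6220i
Iter 1: z = -1.9870 + 0.6220i, |z|^2 = 4.3351
Escaped at iteration 1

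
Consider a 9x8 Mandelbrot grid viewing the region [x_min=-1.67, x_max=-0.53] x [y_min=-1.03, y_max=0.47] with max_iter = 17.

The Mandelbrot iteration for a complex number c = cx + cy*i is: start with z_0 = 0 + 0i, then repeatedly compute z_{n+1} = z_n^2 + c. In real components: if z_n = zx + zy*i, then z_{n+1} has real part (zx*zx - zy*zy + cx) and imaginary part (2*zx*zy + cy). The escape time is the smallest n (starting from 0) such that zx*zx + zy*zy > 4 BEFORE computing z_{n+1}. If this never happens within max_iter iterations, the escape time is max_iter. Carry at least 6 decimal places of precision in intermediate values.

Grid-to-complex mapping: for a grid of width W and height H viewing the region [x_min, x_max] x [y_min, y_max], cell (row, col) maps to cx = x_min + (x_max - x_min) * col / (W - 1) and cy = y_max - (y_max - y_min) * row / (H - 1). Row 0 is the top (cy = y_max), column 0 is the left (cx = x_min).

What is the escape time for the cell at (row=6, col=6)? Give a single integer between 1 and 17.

Answer: 4

Derivation:
z_0 = 0 + 0i, c = -0.8150 + -0.8157i
Iter 1: z = -0.8150 + -0.8157i, |z|^2 = 1.3296
Iter 2: z = -0.8162 + 0.5139i, |z|^2 = 0.9302
Iter 3: z = -0.4130 + -1.6546i, |z|^2 = 2.9081
Iter 4: z = -3.3821 + 0.5509i, |z|^2 = 11.7417
Escaped at iteration 4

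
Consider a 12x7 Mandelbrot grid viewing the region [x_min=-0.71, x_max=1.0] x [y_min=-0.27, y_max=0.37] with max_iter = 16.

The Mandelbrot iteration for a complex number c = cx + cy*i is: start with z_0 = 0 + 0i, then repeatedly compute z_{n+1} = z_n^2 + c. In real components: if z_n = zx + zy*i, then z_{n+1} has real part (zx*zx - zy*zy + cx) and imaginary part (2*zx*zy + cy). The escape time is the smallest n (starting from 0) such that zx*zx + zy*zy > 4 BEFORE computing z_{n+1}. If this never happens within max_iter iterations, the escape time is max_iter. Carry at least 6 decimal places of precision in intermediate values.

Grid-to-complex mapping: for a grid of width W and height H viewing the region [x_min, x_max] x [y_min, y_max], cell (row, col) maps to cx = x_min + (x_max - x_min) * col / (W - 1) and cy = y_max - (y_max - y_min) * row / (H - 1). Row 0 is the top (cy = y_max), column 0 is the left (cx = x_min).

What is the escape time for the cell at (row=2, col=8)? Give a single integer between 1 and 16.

z_0 = 0 + 0i, c = 0.5336 + 0.1567i
Iter 1: z = 0.5336 + 0.1567i, |z|^2 = 0.3093
Iter 2: z = 0.7939 + 0.3239i, |z|^2 = 0.7351
Iter 3: z = 1.0590 + 0.6709i, |z|^2 = 1.5715
Iter 4: z = 1.2049 + 1.5775i, |z|^2 = 3.9405
Iter 5: z = -0.5031 + 3.9583i, |z|^2 = 15.9217
Escaped at iteration 5

Answer: 5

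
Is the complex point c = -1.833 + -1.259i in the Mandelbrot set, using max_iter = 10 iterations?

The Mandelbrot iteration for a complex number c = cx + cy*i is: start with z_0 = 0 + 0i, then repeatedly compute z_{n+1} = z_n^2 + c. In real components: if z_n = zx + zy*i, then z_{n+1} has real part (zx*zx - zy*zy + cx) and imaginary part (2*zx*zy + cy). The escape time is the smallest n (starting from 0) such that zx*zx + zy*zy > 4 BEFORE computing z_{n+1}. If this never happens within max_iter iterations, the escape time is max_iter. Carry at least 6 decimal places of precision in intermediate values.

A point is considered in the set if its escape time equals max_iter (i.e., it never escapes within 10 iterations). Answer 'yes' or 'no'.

z_0 = 0 + 0i, c = -1.8330 + -1.2590i
Iter 1: z = -1.8330 + -1.2590i, |z|^2 = 4.9450
Escaped at iteration 1

Answer: no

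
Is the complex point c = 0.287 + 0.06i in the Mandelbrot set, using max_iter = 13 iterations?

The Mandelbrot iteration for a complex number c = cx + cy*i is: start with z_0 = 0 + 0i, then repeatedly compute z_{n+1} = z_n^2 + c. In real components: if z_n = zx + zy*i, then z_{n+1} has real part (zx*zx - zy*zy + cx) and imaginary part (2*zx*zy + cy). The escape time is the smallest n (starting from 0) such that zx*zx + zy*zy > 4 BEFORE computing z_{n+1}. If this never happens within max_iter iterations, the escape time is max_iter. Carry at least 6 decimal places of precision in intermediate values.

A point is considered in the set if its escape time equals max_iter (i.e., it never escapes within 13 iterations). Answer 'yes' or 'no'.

Answer: yes

Derivation:
z_0 = 0 + 0i, c = 0.2870 + 0.0600i
Iter 1: z = 0.2870 + 0.0600i, |z|^2 = 0.0860
Iter 2: z = 0.3658 + 0.0944i, |z|^2 = 0.1427
Iter 3: z = 0.4119 + 0.1291i, |z|^2 = 0.1863
Iter 4: z = 0.4400 + 0.1663i, |z|^2 = 0.2212
Iter 5: z = 0.4529 + 0.2064i, |z|^2 = 0.2477
Iter 6: z = 0.4495 + 0.2469i, |z|^2 = 0.2631
Iter 7: z = 0.4281 + 0.2820i, |z|^2 = 0.2628
Iter 8: z = 0.3908 + 0.3015i, |z|^2 = 0.2436
Iter 9: z = 0.3488 + 0.2956i, |z|^2 = 0.2090
Iter 10: z = 0.3213 + 0.2662i, |z|^2 = 0.1741
Iter 11: z = 0.3194 + 0.2311i, |z|^2 = 0.1554
Iter 12: z = 0.3356 + 0.2076i, |z|^2 = 0.1557
Did not escape in 13 iterations → in set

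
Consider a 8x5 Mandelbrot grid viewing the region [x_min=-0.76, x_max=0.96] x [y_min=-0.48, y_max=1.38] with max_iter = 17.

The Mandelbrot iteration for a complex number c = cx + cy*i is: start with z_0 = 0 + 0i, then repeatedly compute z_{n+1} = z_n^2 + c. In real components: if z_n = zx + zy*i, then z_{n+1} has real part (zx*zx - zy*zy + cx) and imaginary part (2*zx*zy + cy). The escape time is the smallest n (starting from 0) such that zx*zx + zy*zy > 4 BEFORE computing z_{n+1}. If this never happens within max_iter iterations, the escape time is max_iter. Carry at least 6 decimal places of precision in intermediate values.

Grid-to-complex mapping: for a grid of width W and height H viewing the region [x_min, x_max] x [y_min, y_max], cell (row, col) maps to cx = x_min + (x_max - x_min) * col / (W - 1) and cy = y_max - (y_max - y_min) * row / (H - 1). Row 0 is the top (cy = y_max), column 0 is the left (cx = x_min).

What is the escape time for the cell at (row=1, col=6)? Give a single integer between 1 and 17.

z_0 = 0 + 0i, c = 0.7143 + 0.9150i
Iter 1: z = 0.7143 + 0.9150i, |z|^2 = 1.3474
Iter 2: z = 0.3873 + 2.2221i, |z|^2 = 5.0879
Escaped at iteration 2

Answer: 2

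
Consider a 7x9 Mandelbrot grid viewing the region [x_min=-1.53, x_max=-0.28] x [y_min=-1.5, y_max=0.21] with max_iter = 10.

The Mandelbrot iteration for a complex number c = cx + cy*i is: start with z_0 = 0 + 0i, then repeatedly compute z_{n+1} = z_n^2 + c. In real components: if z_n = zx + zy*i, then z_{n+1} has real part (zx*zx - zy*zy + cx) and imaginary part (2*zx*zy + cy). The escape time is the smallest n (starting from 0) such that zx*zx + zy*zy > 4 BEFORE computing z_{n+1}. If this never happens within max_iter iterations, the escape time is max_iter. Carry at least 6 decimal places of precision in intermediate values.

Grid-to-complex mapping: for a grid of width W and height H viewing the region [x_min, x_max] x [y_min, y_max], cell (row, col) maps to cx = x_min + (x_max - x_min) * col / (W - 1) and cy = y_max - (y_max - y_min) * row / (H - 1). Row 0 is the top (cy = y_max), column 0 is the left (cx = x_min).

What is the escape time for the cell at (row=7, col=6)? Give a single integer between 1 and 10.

Answer: 3

Derivation:
z_0 = 0 + 0i, c = -0.2800 + -1.2862i
Iter 1: z = -0.2800 + -1.2862i, |z|^2 = 1.7328
Iter 2: z = -1.8560 + -0.5659i, |z|^2 = 3.7652
Iter 3: z = 2.8446 + 0.8146i, |z|^2 = 8.7552
Escaped at iteration 3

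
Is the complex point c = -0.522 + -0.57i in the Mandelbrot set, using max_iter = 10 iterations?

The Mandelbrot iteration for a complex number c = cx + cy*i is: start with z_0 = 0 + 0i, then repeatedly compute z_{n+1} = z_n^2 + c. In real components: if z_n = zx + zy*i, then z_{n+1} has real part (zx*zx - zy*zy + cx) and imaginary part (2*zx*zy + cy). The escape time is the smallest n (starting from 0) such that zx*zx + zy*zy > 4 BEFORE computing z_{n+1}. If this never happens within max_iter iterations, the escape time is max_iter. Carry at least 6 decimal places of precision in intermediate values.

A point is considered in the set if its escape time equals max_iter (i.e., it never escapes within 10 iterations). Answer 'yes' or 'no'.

Answer: yes

Derivation:
z_0 = 0 + 0i, c = -0.5220 + -0.5700i
Iter 1: z = -0.5220 + -0.5700i, |z|^2 = 0.5974
Iter 2: z = -0.5744 + 0.0251i, |z|^2 = 0.3306
Iter 3: z = -0.1927 + -0.5988i, |z|^2 = 0.3957
Iter 4: z = -0.8435 + -0.3392i, |z|^2 = 0.8265
Iter 5: z = 0.0743 + 0.0023i, |z|^2 = 0.0055
Iter 6: z = -0.5165 + -0.5697i, |z|^2 = 0.5913
Iter 7: z = -0.5798 + 0.0184i, |z|^2 = 0.3365
Iter 8: z = -0.1862 + -0.5914i, |z|^2 = 0.3844
Iter 9: z = -0.8371 + -0.3498i, |z|^2 = 0.8230
Did not escape in 10 iterations → in set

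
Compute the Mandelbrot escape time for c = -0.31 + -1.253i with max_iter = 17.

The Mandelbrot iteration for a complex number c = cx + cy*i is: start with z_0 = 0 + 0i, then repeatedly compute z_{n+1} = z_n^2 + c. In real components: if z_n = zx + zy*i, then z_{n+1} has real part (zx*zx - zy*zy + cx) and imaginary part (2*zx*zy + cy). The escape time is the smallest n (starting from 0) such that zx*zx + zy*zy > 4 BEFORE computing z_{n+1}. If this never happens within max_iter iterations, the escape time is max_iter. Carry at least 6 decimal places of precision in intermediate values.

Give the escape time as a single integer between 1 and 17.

Answer: 3

Derivation:
z_0 = 0 + 0i, c = -0.3100 + -1.2530i
Iter 1: z = -0.3100 + -1.2530i, |z|^2 = 1.6661
Iter 2: z = -1.7839 + -0.4761i, |z|^2 = 3.4090
Iter 3: z = 2.6456 + 0.4458i, |z|^2 = 7.1980
Escaped at iteration 3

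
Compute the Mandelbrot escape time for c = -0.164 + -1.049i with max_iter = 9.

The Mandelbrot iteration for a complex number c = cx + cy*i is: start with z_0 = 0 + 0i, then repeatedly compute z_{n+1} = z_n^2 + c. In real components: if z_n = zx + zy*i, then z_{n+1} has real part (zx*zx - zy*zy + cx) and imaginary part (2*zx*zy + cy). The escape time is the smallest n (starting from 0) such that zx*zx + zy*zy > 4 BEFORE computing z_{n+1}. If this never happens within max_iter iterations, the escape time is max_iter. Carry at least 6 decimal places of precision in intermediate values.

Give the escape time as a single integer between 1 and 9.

z_0 = 0 + 0i, c = -0.1640 + -1.0490i
Iter 1: z = -0.1640 + -1.0490i, |z|^2 = 1.1273
Iter 2: z = -1.2375 + -0.7049i, |z|^2 = 2.0283
Iter 3: z = 0.8705 + 0.6957i, |z|^2 = 1.2418
Iter 4: z = 0.1098 + 0.1622i, |z|^2 = 0.0384
Iter 5: z = -0.1783 + -1.0134i, |z|^2 = 1.0587
Iter 6: z = -1.1592 + -0.6877i, |z|^2 = 1.8166
Iter 7: z = 0.7068 + 0.5453i, |z|^2 = 0.7969
Iter 8: z = 0.0382 + -0.2781i, |z|^2 = 0.0788

Answer: 9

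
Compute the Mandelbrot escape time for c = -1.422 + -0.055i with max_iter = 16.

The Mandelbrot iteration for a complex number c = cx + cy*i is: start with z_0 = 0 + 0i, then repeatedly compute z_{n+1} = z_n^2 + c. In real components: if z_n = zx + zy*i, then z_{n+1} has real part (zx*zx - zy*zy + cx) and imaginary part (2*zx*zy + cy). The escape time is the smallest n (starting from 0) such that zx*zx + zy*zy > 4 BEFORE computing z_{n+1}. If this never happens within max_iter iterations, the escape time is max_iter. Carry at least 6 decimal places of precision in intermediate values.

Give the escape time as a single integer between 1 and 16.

z_0 = 0 + 0i, c = -1.4220 + -0.0550i
Iter 1: z = -1.4220 + -0.0550i, |z|^2 = 2.0251
Iter 2: z = 0.5971 + 0.1014i, |z|^2 = 0.3668
Iter 3: z = -1.0758 + 0.0661i, |z|^2 = 1.1617
Iter 4: z = -0.2690 + -0.1972i, |z|^2 = 0.1113
Iter 5: z = -1.3885 + 0.0511i, |z|^2 = 1.9306
Iter 6: z = 0.5034 + -0.1970i, |z|^2 = 0.2922
Iter 7: z = -1.2074 + -0.2533i, |z|^2 = 1.5219
Iter 8: z = -0.0284 + 0.5567i, |z|^2 = 0.3107
Iter 9: z = -1.7311 + -0.0867i, |z|^2 = 3.0041
Iter 10: z = 1.5671 + 0.2450i, |z|^2 = 2.5158
Iter 11: z = 0.9737 + 0.7130i, |z|^2 = 1.4564
Iter 12: z = -0.9824 + 1.3335i, |z|^2 = 2.7431
Iter 13: z = -2.2351 + -2.6749i, |z|^2 = 12.1504
Escaped at iteration 13

Answer: 13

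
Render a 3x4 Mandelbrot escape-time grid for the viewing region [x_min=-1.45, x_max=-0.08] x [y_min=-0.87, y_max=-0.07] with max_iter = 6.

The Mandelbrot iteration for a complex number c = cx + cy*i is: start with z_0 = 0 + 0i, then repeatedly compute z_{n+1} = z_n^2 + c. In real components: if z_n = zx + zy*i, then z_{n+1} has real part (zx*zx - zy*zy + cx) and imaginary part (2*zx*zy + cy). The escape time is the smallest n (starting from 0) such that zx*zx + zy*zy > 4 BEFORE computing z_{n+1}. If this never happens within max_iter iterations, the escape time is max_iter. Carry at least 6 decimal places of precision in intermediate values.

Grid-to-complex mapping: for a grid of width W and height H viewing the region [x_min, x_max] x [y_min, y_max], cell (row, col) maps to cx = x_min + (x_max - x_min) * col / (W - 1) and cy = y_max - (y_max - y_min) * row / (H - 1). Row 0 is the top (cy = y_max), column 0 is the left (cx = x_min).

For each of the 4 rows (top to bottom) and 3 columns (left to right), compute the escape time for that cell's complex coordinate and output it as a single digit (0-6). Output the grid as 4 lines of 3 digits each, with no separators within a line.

Answer: 666
566
356
346

Derivation:
(row=0, col=0): c = -1.4500 + -0.0700i → escape time 6
(row=0, col=1): c = -0.7650 + -0.0700i → escape time 6
(row=0, col=2): c = -0.0800 + -0.0700i → escape time 6
(row=1, col=0): c = -1.4500 + -0.3367i → escape time 5
(row=1, col=1): c = -0.7650 + -0.3367i → escape time 6
(row=1, col=2): c = -0.0800 + -0.3367i → escape time 6
(row=2, col=0): c = -1.4500 + -0.6033i → escape time 3
(row=2, col=1): c = -0.7650 + -0.6033i → escape time 5
(row=2, col=2): c = -0.0800 + -0.6033i → escape time 6
(row=3, col=0): c = -1.4500 + -0.8700i → escape time 3
(row=3, col=1): c = -0.7650 + -0.8700i → escape time 4
(row=3, col=2): c = -0.0800 + -0.8700i → escape time 6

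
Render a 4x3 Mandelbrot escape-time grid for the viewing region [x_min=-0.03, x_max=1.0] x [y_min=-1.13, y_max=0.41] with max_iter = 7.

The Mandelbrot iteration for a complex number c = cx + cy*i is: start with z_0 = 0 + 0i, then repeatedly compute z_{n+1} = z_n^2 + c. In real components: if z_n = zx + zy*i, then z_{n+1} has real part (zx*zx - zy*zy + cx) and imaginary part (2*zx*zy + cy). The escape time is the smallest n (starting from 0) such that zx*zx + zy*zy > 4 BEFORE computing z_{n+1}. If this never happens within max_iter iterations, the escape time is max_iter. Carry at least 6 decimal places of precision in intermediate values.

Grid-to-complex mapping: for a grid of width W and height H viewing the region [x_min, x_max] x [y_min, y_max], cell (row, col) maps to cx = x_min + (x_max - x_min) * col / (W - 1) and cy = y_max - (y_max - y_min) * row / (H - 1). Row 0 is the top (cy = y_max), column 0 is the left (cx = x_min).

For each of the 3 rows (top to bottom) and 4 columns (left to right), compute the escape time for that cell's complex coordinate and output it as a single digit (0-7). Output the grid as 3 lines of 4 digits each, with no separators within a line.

(row=0, col=0): c = -0.0300 + 0.4100i → escape time 7
(row=0, col=1): c = 0.3133 + 0.4100i → escape time 7
(row=0, col=2): c = 0.6567 + 0.4100i → escape time 3
(row=0, col=3): c = 1.0000 + 0.4100i → escape time 2
(row=1, col=0): c = -0.0300 + -0.3600i → escape time 7
(row=1, col=1): c = 0.3133 + -0.3600i → escape time 7
(row=1, col=2): c = 0.6567 + -0.3600i → escape time 3
(row=1, col=3): c = 1.0000 + -0.3600i → escape time 2
(row=2, col=0): c = -0.0300 + -1.1300i → escape time 4
(row=2, col=1): c = 0.3133 + -1.1300i → escape time 2
(row=2, col=2): c = 0.6567 + -1.1300i → escape time 2
(row=2, col=3): c = 1.0000 + -1.1300i → escape time 2

Answer: 7732
7732
4222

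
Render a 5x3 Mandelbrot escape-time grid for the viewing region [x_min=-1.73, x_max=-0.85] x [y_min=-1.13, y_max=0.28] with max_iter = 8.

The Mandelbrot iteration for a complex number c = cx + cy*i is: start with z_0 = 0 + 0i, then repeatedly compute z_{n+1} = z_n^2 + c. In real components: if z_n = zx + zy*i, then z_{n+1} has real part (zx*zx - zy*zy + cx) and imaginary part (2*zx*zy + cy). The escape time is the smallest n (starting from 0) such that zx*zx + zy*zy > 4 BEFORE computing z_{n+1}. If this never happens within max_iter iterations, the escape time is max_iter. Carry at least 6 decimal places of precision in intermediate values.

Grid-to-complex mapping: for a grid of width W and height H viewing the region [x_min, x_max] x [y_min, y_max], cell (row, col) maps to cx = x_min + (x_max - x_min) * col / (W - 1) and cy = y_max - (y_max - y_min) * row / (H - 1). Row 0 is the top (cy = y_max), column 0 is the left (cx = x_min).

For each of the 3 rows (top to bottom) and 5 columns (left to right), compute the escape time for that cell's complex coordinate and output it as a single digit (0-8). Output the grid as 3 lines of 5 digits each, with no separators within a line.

(row=0, col=0): c = -1.7300 + 0.2800i → escape time 4
(row=0, col=1): c = -1.5100 + 0.2800i → escape time 5
(row=0, col=2): c = -1.2900 + 0.2800i → escape time 8
(row=0, col=3): c = -1.0700 + 0.2800i → escape time 8
(row=0, col=4): c = -0.8500 + 0.2800i → escape time 8
(row=1, col=0): c = -1.7300 + -0.4250i → escape time 3
(row=1, col=1): c = -1.5100 + -0.4250i → escape time 4
(row=1, col=2): c = -1.2900 + -0.4250i → escape time 8
(row=1, col=3): c = -1.0700 + -0.4250i → escape time 6
(row=1, col=4): c = -0.8500 + -0.4250i → escape time 7
(row=2, col=0): c = -1.7300 + -1.1300i → escape time 1
(row=2, col=1): c = -1.5100 + -1.1300i → escape time 2
(row=2, col=2): c = -1.2900 + -1.1300i → escape time 2
(row=2, col=3): c = -1.0700 + -1.1300i → escape time 3
(row=2, col=4): c = -0.8500 + -1.1300i → escape time 3

Answer: 45888
34867
12233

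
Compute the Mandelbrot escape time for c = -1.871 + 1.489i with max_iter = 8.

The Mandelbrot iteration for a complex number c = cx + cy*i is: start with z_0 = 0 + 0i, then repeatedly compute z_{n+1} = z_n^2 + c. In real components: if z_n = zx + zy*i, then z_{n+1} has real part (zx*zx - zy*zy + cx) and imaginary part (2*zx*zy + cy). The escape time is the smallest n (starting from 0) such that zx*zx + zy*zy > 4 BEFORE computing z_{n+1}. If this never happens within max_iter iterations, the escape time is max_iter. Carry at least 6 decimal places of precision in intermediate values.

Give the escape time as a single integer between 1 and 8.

z_0 = 0 + 0i, c = -1.8710 + 1.4890i
Iter 1: z = -1.8710 + 1.4890i, |z|^2 = 5.7178
Escaped at iteration 1

Answer: 1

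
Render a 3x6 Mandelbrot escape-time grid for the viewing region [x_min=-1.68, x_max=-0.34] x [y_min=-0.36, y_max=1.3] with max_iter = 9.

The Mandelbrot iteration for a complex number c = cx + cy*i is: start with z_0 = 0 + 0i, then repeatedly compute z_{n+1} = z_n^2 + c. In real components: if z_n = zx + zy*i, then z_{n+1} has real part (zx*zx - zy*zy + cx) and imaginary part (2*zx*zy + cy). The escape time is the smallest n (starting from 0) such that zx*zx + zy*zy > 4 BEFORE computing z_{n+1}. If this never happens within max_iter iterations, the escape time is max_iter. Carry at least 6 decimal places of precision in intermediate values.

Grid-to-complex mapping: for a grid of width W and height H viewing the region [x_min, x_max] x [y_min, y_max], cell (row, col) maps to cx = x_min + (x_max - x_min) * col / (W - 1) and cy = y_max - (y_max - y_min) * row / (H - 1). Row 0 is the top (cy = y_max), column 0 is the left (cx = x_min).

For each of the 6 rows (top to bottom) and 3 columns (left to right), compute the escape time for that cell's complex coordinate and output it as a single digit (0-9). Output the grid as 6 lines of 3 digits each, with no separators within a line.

(row=0, col=0): c = -1.6800 + 1.3000i → escape time 1
(row=0, col=1): c = -1.0100 + 1.3000i → escape time 2
(row=0, col=2): c = -0.3400 + 1.3000i → escape time 3
(row=1, col=0): c = -1.6800 + 0.9680i → escape time 2
(row=1, col=1): c = -1.0100 + 0.9680i → escape time 3
(row=1, col=2): c = -0.3400 + 0.9680i → escape time 5
(row=2, col=0): c = -1.6800 + 0.6360i → escape time 3
(row=2, col=1): c = -1.0100 + 0.6360i → escape time 4
(row=2, col=2): c = -0.3400 + 0.6360i → escape time 9
(row=3, col=0): c = -1.6800 + 0.3040i → escape time 4
(row=3, col=1): c = -1.0100 + 0.3040i → escape time 9
(row=3, col=2): c = -0.3400 + 0.3040i → escape time 9
(row=4, col=0): c = -1.6800 + -0.0280i → escape time 8
(row=4, col=1): c = -1.0100 + -0.0280i → escape time 9
(row=4, col=2): c = -0.3400 + -0.0280i → escape time 9
(row=5, col=0): c = -1.6800 + -0.3600i → escape time 4
(row=5, col=1): c = -1.0100 + -0.3600i → escape time 9
(row=5, col=2): c = -0.3400 + -0.3600i → escape time 9

Answer: 123
235
349
499
899
499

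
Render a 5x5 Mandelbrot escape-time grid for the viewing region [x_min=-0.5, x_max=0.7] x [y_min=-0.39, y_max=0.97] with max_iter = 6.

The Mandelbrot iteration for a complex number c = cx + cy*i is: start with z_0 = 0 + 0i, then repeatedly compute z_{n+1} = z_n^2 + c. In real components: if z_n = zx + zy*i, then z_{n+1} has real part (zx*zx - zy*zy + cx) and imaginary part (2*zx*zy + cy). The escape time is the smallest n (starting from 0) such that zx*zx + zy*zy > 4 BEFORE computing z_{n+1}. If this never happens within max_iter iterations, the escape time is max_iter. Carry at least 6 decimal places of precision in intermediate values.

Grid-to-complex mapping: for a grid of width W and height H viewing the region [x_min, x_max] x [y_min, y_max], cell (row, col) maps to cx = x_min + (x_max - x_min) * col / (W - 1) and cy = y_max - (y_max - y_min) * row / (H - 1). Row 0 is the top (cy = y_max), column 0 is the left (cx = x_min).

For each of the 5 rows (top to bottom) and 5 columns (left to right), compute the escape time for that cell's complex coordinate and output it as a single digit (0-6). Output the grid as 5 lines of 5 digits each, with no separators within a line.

Answer: 46432
66663
66663
66663
66663

Derivation:
(row=0, col=0): c = -0.5000 + 0.9700i → escape time 4
(row=0, col=1): c = -0.2000 + 0.9700i → escape time 6
(row=0, col=2): c = 0.1000 + 0.9700i → escape time 4
(row=0, col=3): c = 0.4000 + 0.9700i → escape time 3
(row=0, col=4): c = 0.7000 + 0.9700i → escape time 2
(row=1, col=0): c = -0.5000 + 0.6300i → escape time 6
(row=1, col=1): c = -0.2000 + 0.6300i → escape time 6
(row=1, col=2): c = 0.1000 + 0.6300i → escape time 6
(row=1, col=3): c = 0.4000 + 0.6300i → escape time 6
(row=1, col=4): c = 0.7000 + 0.6300i → escape time 3
(row=2, col=0): c = -0.5000 + 0.2900i → escape time 6
(row=2, col=1): c = -0.2000 + 0.2900i → escape time 6
(row=2, col=2): c = 0.1000 + 0.2900i → escape time 6
(row=2, col=3): c = 0.4000 + 0.2900i → escape time 6
(row=2, col=4): c = 0.7000 + 0.2900i → escape time 3
(row=3, col=0): c = -0.5000 + -0.0500i → escape time 6
(row=3, col=1): c = -0.2000 + -0.0500i → escape time 6
(row=3, col=2): c = 0.1000 + -0.0500i → escape time 6
(row=3, col=3): c = 0.4000 + -0.0500i → escape time 6
(row=3, col=4): c = 0.7000 + -0.0500i → escape time 3
(row=4, col=0): c = -0.5000 + -0.3900i → escape time 6
(row=4, col=1): c = -0.2000 + -0.3900i → escape time 6
(row=4, col=2): c = 0.1000 + -0.3900i → escape time 6
(row=4, col=3): c = 0.4000 + -0.3900i → escape time 6
(row=4, col=4): c = 0.7000 + -0.3900i → escape time 3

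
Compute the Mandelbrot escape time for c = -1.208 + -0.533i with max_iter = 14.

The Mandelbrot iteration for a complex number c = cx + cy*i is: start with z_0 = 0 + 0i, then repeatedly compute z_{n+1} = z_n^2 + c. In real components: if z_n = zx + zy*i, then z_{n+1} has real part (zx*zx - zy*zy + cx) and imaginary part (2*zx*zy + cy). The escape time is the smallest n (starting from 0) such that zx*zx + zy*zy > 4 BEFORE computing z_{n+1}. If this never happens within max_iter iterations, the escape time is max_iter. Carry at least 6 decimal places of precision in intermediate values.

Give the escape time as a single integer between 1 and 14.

z_0 = 0 + 0i, c = -1.2080 + -0.5330i
Iter 1: z = -1.2080 + -0.5330i, |z|^2 = 1.7434
Iter 2: z = -0.0328 + 0.7547i, |z|^2 = 0.5707
Iter 3: z = -1.7765 + -0.5825i, |z|^2 = 3.4954
Iter 4: z = 1.6087 + 1.5368i, |z|^2 = 4.9498
Escaped at iteration 4

Answer: 4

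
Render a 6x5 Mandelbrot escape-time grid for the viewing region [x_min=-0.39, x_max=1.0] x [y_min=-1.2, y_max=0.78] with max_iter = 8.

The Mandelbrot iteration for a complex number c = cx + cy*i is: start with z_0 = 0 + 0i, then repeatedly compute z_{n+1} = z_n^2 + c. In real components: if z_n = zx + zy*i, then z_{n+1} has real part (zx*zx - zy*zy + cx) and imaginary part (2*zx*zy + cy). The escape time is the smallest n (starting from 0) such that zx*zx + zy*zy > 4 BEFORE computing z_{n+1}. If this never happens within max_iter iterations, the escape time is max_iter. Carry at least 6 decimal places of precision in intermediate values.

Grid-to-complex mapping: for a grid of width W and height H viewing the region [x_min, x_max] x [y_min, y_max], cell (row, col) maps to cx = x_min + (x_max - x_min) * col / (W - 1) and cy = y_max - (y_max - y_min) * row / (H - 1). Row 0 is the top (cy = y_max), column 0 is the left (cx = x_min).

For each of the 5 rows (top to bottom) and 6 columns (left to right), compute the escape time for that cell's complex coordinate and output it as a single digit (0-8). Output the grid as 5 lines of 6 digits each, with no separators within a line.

(row=0, col=0): c = -0.3900 + 0.7800i → escape time 7
(row=0, col=1): c = -0.1120 + 0.7800i → escape time 8
(row=0, col=2): c = 0.1660 + 0.7800i → escape time 5
(row=0, col=3): c = 0.4440 + 0.7800i → escape time 4
(row=0, col=4): c = 0.7220 + 0.7800i → escape time 2
(row=0, col=5): c = 1.0000 + 0.7800i → escape time 2
(row=1, col=0): c = -0.3900 + 0.2850i → escape time 8
(row=1, col=1): c = -0.1120 + 0.2850i → escape time 8
(row=1, col=2): c = 0.1660 + 0.2850i → escape time 8
(row=1, col=3): c = 0.4440 + 0.2850i → escape time 8
(row=1, col=4): c = 0.7220 + 0.2850i → escape time 3
(row=1, col=5): c = 1.0000 + 0.2850i → escape time 2
(row=2, col=0): c = -0.3900 + -0.2100i → escape time 8
(row=2, col=1): c = -0.1120 + -0.2100i → escape time 8
(row=2, col=2): c = 0.1660 + -0.2100i → escape time 8
(row=2, col=3): c = 0.4440 + -0.2100i → escape time 8
(row=2, col=4): c = 0.7220 + -0.2100i → escape time 3
(row=2, col=5): c = 1.0000 + -0.2100i → escape time 2
(row=3, col=0): c = -0.3900 + -0.7050i → escape time 8
(row=3, col=1): c = -0.1120 + -0.7050i → escape time 8
(row=3, col=2): c = 0.1660 + -0.7050i → escape time 7
(row=3, col=3): c = 0.4440 + -0.7050i → escape time 4
(row=3, col=4): c = 0.7220 + -0.7050i → escape time 3
(row=3, col=5): c = 1.0000 + -0.7050i → escape time 2
(row=4, col=0): c = -0.3900 + -1.2000i → escape time 3
(row=4, col=1): c = -0.1120 + -1.2000i → escape time 3
(row=4, col=2): c = 0.1660 + -1.2000i → escape time 2
(row=4, col=3): c = 0.4440 + -1.2000i → escape time 2
(row=4, col=4): c = 0.7220 + -1.2000i → escape time 2
(row=4, col=5): c = 1.0000 + -1.2000i → escape time 2

Answer: 785422
888832
888832
887432
332222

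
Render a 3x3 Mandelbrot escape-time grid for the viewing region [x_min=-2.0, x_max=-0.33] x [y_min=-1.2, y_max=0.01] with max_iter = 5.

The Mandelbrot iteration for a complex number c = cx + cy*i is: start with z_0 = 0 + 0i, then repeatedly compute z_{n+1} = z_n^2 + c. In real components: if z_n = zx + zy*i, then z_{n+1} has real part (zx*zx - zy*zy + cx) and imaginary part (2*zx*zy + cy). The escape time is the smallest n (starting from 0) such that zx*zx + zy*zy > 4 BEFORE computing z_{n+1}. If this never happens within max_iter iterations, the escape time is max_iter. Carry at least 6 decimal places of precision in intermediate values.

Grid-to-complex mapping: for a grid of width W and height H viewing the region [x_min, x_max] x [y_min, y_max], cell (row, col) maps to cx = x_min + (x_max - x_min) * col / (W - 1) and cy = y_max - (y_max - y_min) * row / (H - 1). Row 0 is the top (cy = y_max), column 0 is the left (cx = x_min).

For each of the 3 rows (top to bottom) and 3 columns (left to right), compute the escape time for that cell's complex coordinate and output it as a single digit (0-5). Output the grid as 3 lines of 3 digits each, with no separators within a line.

(row=0, col=0): c = -2.0000 + 0.0100i → escape time 1
(row=0, col=1): c = -1.1650 + 0.0100i → escape time 5
(row=0, col=2): c = -0.3300 + 0.0100i → escape time 5
(row=1, col=0): c = -2.0000 + -0.5950i → escape time 1
(row=1, col=1): c = -1.1650 + -0.5950i → escape time 4
(row=1, col=2): c = -0.3300 + -0.5950i → escape time 5
(row=2, col=0): c = -2.0000 + -1.2000i → escape time 1
(row=2, col=1): c = -1.1650 + -1.2000i → escape time 2
(row=2, col=2): c = -0.3300 + -1.2000i → escape time 3

Answer: 155
145
123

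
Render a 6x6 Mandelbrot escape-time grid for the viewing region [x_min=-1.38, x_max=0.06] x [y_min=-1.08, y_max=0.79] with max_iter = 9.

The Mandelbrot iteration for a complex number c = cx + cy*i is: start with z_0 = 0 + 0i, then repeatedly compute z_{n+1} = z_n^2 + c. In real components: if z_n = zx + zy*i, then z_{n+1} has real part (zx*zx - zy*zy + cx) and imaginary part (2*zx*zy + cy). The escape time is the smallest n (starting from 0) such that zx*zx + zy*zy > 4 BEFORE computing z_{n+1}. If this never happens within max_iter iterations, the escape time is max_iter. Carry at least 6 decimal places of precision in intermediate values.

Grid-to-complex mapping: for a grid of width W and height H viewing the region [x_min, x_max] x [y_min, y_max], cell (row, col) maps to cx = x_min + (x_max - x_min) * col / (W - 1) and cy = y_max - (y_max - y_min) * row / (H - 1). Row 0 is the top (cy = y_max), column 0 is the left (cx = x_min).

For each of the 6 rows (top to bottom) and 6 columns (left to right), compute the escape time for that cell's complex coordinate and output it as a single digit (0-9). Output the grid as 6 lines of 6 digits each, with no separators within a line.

Answer: 334597
567999
999999
599999
334999
233464

Derivation:
(row=0, col=0): c = -1.3800 + 0.7900i → escape time 3
(row=0, col=1): c = -1.0920 + 0.7900i → escape time 3
(row=0, col=2): c = -0.8040 + 0.7900i → escape time 4
(row=0, col=3): c = -0.5160 + 0.7900i → escape time 5
(row=0, col=4): c = -0.2280 + 0.7900i → escape time 9
(row=0, col=5): c = 0.0600 + 0.7900i → escape time 7
(row=1, col=0): c = -1.3800 + 0.4160i → escape time 5
(row=1, col=1): c = -1.0920 + 0.4160i → escape time 6
(row=1, col=2): c = -0.8040 + 0.4160i → escape time 7
(row=1, col=3): c = -0.5160 + 0.4160i → escape time 9
(row=1, col=4): c = -0.2280 + 0.4160i → escape time 9
(row=1, col=5): c = 0.0600 + 0.4160i → escape time 9
(row=2, col=0): c = -1.3800 + 0.0420i → escape time 9
(row=2, col=1): c = -1.0920 + 0.0420i → escape time 9
(row=2, col=2): c = -0.8040 + 0.0420i → escape time 9
(row=2, col=3): c = -0.5160 + 0.0420i → escape time 9
(row=2, col=4): c = -0.2280 + 0.0420i → escape time 9
(row=2, col=5): c = 0.0600 + 0.0420i → escape time 9
(row=3, col=0): c = -1.3800 + -0.3320i → escape time 5
(row=3, col=1): c = -1.0920 + -0.3320i → escape time 9
(row=3, col=2): c = -0.8040 + -0.3320i → escape time 9
(row=3, col=3): c = -0.5160 + -0.3320i → escape time 9
(row=3, col=4): c = -0.2280 + -0.3320i → escape time 9
(row=3, col=5): c = 0.0600 + -0.3320i → escape time 9
(row=4, col=0): c = -1.3800 + -0.7060i → escape time 3
(row=4, col=1): c = -1.0920 + -0.7060i → escape time 3
(row=4, col=2): c = -0.8040 + -0.7060i → escape time 4
(row=4, col=3): c = -0.5160 + -0.7060i → escape time 9
(row=4, col=4): c = -0.2280 + -0.7060i → escape time 9
(row=4, col=5): c = 0.0600 + -0.7060i → escape time 9
(row=5, col=0): c = -1.3800 + -1.0800i → escape time 2
(row=5, col=1): c = -1.0920 + -1.0800i → escape time 3
(row=5, col=2): c = -0.8040 + -1.0800i → escape time 3
(row=5, col=3): c = -0.5160 + -1.0800i → escape time 4
(row=5, col=4): c = -0.2280 + -1.0800i → escape time 6
(row=5, col=5): c = 0.0600 + -1.0800i → escape time 4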